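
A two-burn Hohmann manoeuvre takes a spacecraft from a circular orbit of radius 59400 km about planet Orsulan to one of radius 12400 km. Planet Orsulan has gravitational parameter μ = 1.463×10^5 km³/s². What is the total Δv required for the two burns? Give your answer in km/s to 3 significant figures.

Δv = 1.63 km/s

Transfer-ellipse semi-major axis a_t = (r₁ + r₂)/2 = (59400 + 12400)/2 = 35900 km.
At r₁ the circular-orbit speed is v₁ = √(μ/r₁) = 1.56938 km/s.
Transfer-orbit speed at r₁ (v² = μ(2/r − 1/a)): v_a = √[μ(2/r₁ − 1/a_t)] = 0.922343 km/s.
First burn Δv₁ = |v_a − v₁| = 0.6470 km/s.
Circular speed at r₂: v₂ = √(μ/r₂) = 3.4349 km/s.
Transfer-orbit speed at r₂: v_p = √[μ(2/r₂ − 1/a_t)] = 4.4183 km/s.
Second burn Δv₂ = |v₂ − v_p| = 0.9834 km/s.
Total Δv = Δv₁ + Δv₂ = 1.630 km/s.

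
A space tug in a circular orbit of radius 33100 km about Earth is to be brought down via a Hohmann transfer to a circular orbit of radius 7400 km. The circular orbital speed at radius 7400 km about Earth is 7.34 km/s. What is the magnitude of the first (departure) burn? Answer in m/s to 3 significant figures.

From the circular-orbit relation v² = μ/r at r = 7400 km: μ = v²r = (7.34)² × 7400 = 3.98679×10^5 km³/s².
Transfer-ellipse semi-major axis a_t = (r₁ + r₂)/2 = (33100 + 7400)/2 = 20250 km.
On the circular orbit at r = 33100 km, v_c = √(μ/r) = 3.471 km/s.
Vis-viva on the transfer ellipse at r = 33100 km gives v_t = √[μ(2/r − 1/a_t)] = 2.098 km/s.
Δv₁ = |v_t − v_c| = |2.098 − 3.471| = 1.373 km/s.

Δv₁ = 1370 m/s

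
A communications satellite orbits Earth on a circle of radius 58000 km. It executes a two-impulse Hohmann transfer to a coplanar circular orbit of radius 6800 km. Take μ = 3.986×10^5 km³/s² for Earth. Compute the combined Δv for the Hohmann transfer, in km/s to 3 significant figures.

The Hohmann ellipse has a_t = (r₁ + r₂)/2 = 32400 km.
At r₁ the circular-orbit speed is v₁ = √(μ/r₁) = 2.622 km/s.
Transfer-orbit speed at r₁ (vis-viva): v_a = √[μ(2/r₁ − 1/a_t)] = 1.201 km/s.
First burn Δv₁ = |v_a − v₁| = 1.421 km/s.
At r₂, v₂ = √(μ/r₂) = 7.65622 km/s.
Transfer-orbit speed at r₂: v_p = √[μ(2/r₂ − 1/a_t)] = 10.2437 km/s.
Second burn Δv₂ = |v₂ − v_p| = 2.587 km/s.
Δv = Δv₁ + Δv₂ = 1.421 + 2.587 = 4.008 km/s.

Δv = 4.01 km/s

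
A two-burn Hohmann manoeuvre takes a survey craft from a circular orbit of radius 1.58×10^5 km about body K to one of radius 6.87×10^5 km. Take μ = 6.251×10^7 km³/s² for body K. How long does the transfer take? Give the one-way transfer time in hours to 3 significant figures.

t = 30.3 hours

Semi-major axis of the transfer orbit: a_t = (1.580×10^5 + 6.870×10^5)/2 = 4.225×10^5 km.
By Kepler's third law the transfer-orbit period is T = 2π√(a_t³/μ), so t = T/2 = 1.091×10^5 s.
Converting: 1.091×10^5 s ÷ 3600 s/hour = 30.3 hours.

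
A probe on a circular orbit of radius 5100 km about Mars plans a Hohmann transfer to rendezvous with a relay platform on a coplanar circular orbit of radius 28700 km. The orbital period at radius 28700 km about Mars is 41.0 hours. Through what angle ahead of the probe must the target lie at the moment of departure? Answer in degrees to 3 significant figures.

φ = 98.7°

From Kepler's third law T² = 4π²r³/μ at r = 28700 km, T = 41.0 hours = 41.0 × 3600 s = 1.476×10^5 s: μ = 4π²r³/T² = 42838.3 km³/s².
Transfer-ellipse semi-major axis a_t = (r₁ + r₂)/2 = (5100 + 28700)/2 = 16900 km.
Transfer time t = π√(a_t³/μ) = 33348 s.
The target's mean motion on its circular orbit is ω₂ = √(μ/r₂³) = 4.2569×10^-5 rad/s.
Angle swept by the target during transfer: ω₂·t = 1.4196 rad = 81.34°.
The probe traverses 180° on the transfer ellipse, so the target must lead by 180° − 81.34° = 98.7°.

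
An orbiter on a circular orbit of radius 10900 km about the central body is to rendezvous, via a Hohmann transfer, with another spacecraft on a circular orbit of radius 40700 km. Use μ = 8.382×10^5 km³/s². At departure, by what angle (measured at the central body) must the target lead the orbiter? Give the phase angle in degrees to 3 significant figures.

The Hohmann ellipse has a_t = (r₁ + r₂)/2 = 25800 km.
The half-period of the transfer ellipse is t = π√(a_t³/μ) = 14220.2 s.
The target's mean motion on its circular orbit is ω₂ = √(μ/r₂³) = 1.11502×10^-4 rad/s.
Angle swept by the target during transfer: ω₂·t = 1.58558 rad = 90.847°.
The orbiter traverses 180° on the transfer ellipse, so the target must lead by 180° − 90.847° = 89.2°.

φ = 89.2°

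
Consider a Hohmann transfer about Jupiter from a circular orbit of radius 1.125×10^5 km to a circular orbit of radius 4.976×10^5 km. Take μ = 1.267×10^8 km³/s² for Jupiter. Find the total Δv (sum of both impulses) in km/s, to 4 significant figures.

Transfer-ellipse semi-major axis a_t = (r₁ + r₂)/2 = (1.125×10^5 + 4.976×10^5)/2 = 3.0505×10^5 km.
Circular speed at r₁: v₁ = √(μ/r₁) = √(1.267×10^8/1.125×10^5) = 33.559 km/s.
On the transfer ellipse at r₁, v² = μ(2/r − 1/a) gives v_p = √[μ(2/r₁ − 1/a_t)] = 42.861 km/s.
First burn Δv₁ = |v_p − v₁| = 9.302 km/s.
At r₂, v₂ = √(μ/r₂) = 15.957 km/s.
Transfer-orbit speed at r₂: v_a = √[μ(2/r₂ − 1/a_t)] = 9.6903 km/s.
Second burn Δv₂ = |v₂ − v_a| = 6.267 km/s.
Δv = Δv₁ + Δv₂ = 9.302 + 6.267 = 15.57 km/s.

Δv = 15.57 km/s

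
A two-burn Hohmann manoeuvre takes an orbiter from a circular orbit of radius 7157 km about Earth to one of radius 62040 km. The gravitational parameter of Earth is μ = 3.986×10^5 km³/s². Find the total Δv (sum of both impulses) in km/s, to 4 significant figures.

Δv = 3.912 km/s

Semi-major axis of the transfer orbit: a_t = (7157 + 62040)/2 = 34598.5 km.
Circular speed at r₁: v₁ = √(μ/r₁) = √(3.986×10^5/7157) = 7.4628 km/s.
Transfer-orbit speed at r₁ (vis-viva): v_p = √[μ(2/r₁ − 1/a_t)] = 9.9933 km/s.
First burn Δv₁ = |v_p − v₁| = 2.5305 km/s.
At r₂, v₂ = √(μ/r₂) = 2.5347 km/s.
Transfer-orbit speed at r₂: v_a = √[μ(2/r₂ − 1/a_t)] = 1.1528 km/s.
Second burn Δv₂ = |v₂ − v_a| = 1.3819 km/s.
Δv = Δv₁ + Δv₂ = 2.5305 + 1.3819 = 3.912 km/s.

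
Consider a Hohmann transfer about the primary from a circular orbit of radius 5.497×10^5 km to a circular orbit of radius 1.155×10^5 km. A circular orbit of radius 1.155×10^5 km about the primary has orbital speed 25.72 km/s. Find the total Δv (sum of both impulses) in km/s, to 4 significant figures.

From the circular-orbit relation v² = μ/r at r = 1.155×10^5 km: μ = v²r = (25.72)² × 1.155×10^5 = 7.64054×10^7 km³/s².
Transfer-ellipse semi-major axis a_t = (r₁ + r₂)/2 = (5.497×10^5 + 1.155×10^5)/2 = 3.326×10^5 km.
Circular speed at r₁: v₁ = √(μ/r₁) = √(7.64054×10^7/5.497×10^5) = 11.79 km/s.
Transfer-orbit speed at r₁ (vis-viva): v_a = √[μ(2/r₁ − 1/a_t)] = 6.948 km/s.
First burn Δv₁ = |v_a − v₁| = 4.842 km/s.
At r₂, v₂ = √(μ/r₂) = 25.720 km/s.
Transfer-orbit speed at r₂: v_p = √[μ(2/r₂ − 1/a_t)] = 33.065 km/s.
Second burn Δv₂ = |v₂ − v_p| = 7.345 km/s.
Δv = Δv₁ + Δv₂ = 4.842 + 7.345 = 12.19 km/s.

Δv = 12.19 km/s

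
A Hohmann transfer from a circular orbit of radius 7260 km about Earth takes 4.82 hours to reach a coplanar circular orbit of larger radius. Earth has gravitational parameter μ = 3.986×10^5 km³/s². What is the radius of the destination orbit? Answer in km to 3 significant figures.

Transfer time t = 4.82 hours = 17352 s, and t = π√(a_t³/μ).
So a_t = (μ t²/π²)^(1/3) = (3.986×10^5 × (17352)² / π²)^(1/3) = 22996 km.
Since a_t = (r₁ + r₂)/2, r₂ = 2a_t − r₁ = 2×22996 − 7260 = 38732 km.

r₂ = 38700 km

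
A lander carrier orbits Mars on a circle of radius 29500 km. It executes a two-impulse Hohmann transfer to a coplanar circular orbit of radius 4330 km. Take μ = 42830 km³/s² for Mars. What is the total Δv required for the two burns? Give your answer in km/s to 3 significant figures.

Δv = 1.60 km/s

The Hohmann ellipse has a_t = (r₁ + r₂)/2 = 16915 km.
At r₁ the circular-orbit speed is v₁ = √(μ/r₁) = 1.204933 km/s.
On the transfer ellipse at r₁, vis-viva gives v_a = √[μ(2/r₁ − 1/a_t)] = 0.6096365 km/s.
First burn Δv₁ = |v_a − v₁| = 0.59530 km/s.
Circular speed at r₂: v₂ = √(μ/r₂) = 3.1451 km/s.
Transfer-orbit speed at r₂: v_p = √[μ(2/r₂ − 1/a_t)] = 4.1534 km/s.
Second burn Δv₂ = |v₂ − v_p| = 1.0083 km/s.
Total Δv = Δv₁ + Δv₂ = 1.604 km/s.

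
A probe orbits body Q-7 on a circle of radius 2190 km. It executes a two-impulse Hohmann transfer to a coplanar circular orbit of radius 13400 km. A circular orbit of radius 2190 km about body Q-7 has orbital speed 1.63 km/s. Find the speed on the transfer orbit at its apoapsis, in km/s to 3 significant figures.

From the circular-orbit relation v² = μ/r at r = 2190 km: μ = v²r = (1.63)² × 2190 = 5818.61 km³/s².
Transfer-ellipse semi-major axis a_t = (r₁ + r₂)/2 = (2190 + 13400)/2 = 7795 km.
At apoapsis, r = 13400 km.
From the vis-viva equation, v = √[μ(2/r − 1/a_t)] = 0.3493 km/s.

v = 0.349 km/s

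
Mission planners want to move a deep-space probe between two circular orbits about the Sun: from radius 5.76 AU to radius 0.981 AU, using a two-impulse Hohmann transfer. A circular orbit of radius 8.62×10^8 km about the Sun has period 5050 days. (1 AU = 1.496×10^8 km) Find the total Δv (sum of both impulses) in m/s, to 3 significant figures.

Δv = 15000 m/s

From Kepler's third law T² = 4π²r³/μ at r = 8.62×10^8 km, T = 5050 days = 5050 × 86400 s = 4.3632×10^8 s: μ = 4π²r³/T² = 1.32822×10^11 km³/s².
In km: r₁ = 5.76 × 1.496×10^8 = 8.61696×10^8 km; r₂ = 0.981 × 1.496×10^8 = 1.467576×10^8 km.
Transfer-ellipse semi-major axis a_t = (r₁ + r₂)/2 = (8.61696×10^8 + 1.467576×10^8)/2 = 5.042268×10^8 km.
At r₁ the circular-orbit speed is v₁ = √(μ/r₁) = 12.415 km/s.
On the transfer ellipse at r₁, v² = μ(2/r − 1/a) gives v_a = √[μ(2/r₁ − 1/a_t)] = 6.6980 km/s.
First burn Δv₁ = |v_a − v₁| = 5.717 km/s.
At r₂, v₂ = √(μ/r₂) = 30.084 km/s.
Transfer-orbit speed at r₂: v_p = √[μ(2/r₂ − 1/a_t)] = 39.328 km/s.
Second burn Δv₂ = |v₂ − v_p| = 9.244 km/s.
Total Δv = Δv₁ + Δv₂ = 14.96 km/s.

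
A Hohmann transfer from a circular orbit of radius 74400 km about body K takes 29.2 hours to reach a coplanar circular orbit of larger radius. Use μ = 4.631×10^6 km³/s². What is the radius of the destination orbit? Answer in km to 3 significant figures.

r₂ = 2.72×10^5 km

Transfer time t = 29.2 hours = 1.0512×10^5 s, and t = π√(a_t³/μ).
So a_t = (μ t²/π²)^(1/3) = (4.631×10^6 × (1.0512×10^5)² / π²)^(1/3) = 1.7308×10^5 km.
Since a_t = (r₁ + r₂)/2, r₂ = 2a_t − r₁ = 2×1.7308×10^5 − 74400 = 2.7176×10^5 km.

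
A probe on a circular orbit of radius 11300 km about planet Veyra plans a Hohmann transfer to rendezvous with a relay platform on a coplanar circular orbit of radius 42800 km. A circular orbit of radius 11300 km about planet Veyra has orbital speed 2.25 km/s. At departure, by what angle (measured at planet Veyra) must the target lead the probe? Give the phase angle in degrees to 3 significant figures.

From the circular-orbit relation v² = μ/r at r = 11300 km: μ = v²r = (2.25)² × 11300 = 57206.2 km³/s².
The Hohmann ellipse has a_t = (r₁ + r₂)/2 = 27050 km.
The half-period of the transfer ellipse is t = π√(a_t³/μ) = 58440 s.
Target angular speed ω₂ = √(μ/r₂³) = 2.701×10^-5 rad/s.
Angle swept by the target during transfer: ω₂·t = 1.5785 rad = 90.44°.
Arrival is 180° from departure on the ellipse, so φ = 180° − 90.44° = 89.6°.

φ = 89.6°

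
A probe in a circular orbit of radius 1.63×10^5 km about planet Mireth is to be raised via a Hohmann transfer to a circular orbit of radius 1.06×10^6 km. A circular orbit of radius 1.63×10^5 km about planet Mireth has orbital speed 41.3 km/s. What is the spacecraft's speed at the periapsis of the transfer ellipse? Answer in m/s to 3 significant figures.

From the circular-orbit relation v² = μ/r at r = 1.63×10^5 km: μ = v²r = (41.3)² × 1.63×10^5 = 2.78027×10^8 km³/s².
Transfer-ellipse semi-major axis a_t = (r₁ + r₂)/2 = (1.630×10^5 + 1.060×10^6)/2 = 6.115×10^5 km.
The periapsis of the transfer ellipse is at r = 1.630×10^5 km.
Vis-viva: v = √[μ(2/r − 1/a_t)] = √[2.78027×10^8 × (2/1.630×10^5 − 1/6.115×10^5)] = 54.38 km/s.

v = 54400 m/s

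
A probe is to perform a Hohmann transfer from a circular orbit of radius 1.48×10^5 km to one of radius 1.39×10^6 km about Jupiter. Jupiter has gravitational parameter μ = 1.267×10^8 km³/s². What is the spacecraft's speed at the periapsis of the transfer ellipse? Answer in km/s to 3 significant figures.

v = 39.3 km/s

Transfer-ellipse semi-major axis a_t = (r₁ + r₂)/2 = (1.480×10^5 + 1.390×10^6)/2 = 7.690×10^5 km.
At periapsis, r = 1.480×10^5 km.
From the vis-viva equation, v = √[μ(2/r − 1/a_t)] = 39.34 km/s.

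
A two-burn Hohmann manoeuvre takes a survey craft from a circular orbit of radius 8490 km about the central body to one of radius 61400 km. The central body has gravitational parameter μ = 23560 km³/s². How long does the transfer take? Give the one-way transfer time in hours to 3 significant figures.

t = 37.1 hours

The Hohmann ellipse has a_t = (r₁ + r₂)/2 = 34945 km.
By Kepler's third law the transfer-orbit period is T = 2π√(a_t³/μ), so t = T/2 = 1.337×10^5 s.
Converting: 1.337×10^5 s ÷ 3600 s/hour = 37.1 hours.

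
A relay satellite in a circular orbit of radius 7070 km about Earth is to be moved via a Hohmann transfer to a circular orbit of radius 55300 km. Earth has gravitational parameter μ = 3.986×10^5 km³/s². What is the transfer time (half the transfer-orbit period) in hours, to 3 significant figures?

Transfer-ellipse semi-major axis a_t = (r₁ + r₂)/2 = (7070 + 55300)/2 = 31185 km.
Transfer time t = π√(a_t³/μ) = π√((31185)³ / 3.986×10^5) = 27400 s.
Converting: 27400 s ÷ 3600 s/hour = 7.61 hours.

t = 7.61 hours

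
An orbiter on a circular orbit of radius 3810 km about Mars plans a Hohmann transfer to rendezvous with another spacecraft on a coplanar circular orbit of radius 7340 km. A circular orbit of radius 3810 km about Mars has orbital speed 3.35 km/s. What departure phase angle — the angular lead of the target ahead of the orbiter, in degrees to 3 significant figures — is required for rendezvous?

From the circular-orbit relation v² = μ/r at r = 3810 km: μ = v²r = (3.35)² × 3810 = 42757.7 km³/s².
Semi-major axis of the transfer orbit: a_t = (3810 + 7340)/2 = 5575 km.
Transfer time t = π√(a_t³/μ) = 6324.3 s.
The target's mean motion on its circular orbit is ω₂ = √(μ/r₂³) = 3.2882×10^-4 rad/s.
Angle swept by the target during transfer: ω₂·t = 2.080 rad = 119.2°.
Arrival is 180° from departure on the ellipse, so φ = 180° − 119.2° = 60.8°.

φ = 60.8°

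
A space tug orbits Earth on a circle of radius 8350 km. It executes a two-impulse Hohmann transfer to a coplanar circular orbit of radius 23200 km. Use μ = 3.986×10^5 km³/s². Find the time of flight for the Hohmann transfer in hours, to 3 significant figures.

t = 2.74 hours

The Hohmann ellipse has a_t = (r₁ + r₂)/2 = 15775 km.
By Kepler's third law the transfer-orbit period is T = 2π√(a_t³/μ), so t = T/2 = 9859 s.
Converting: 9859 s ÷ 3600 s/hour = 2.74 hours.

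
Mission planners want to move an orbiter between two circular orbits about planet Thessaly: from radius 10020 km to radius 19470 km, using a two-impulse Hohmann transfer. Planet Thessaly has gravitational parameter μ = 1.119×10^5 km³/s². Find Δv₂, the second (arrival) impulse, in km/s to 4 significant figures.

Δv₂ = 0.4211 km/s

Semi-major axis of the transfer orbit: a_t = (10020 + 19470)/2 = 14745 km.
Circular speed at r = 19470 km: v_c = √(μ/r) = 2.3974 km/s.
Transfer-orbit speed at the same r (vis-viva, a = a_t): v_t = √[μ(2/r − 1/a_t)] = 1.9763 km/s.
Δv₂ = |v_t − v_c| = |1.9763 − 2.3974| = 0.4211 km/s.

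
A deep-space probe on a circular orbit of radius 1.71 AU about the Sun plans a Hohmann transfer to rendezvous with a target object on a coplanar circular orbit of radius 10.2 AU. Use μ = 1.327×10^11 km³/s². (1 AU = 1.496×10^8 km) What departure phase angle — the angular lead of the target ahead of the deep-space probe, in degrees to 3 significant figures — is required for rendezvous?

φ = 99.7°

In km: r₁ = 1.71 × 1.496×10^8 = 2.55816×10^8 km; r₂ = 10.2 × 1.496×10^8 = 1.52592×10^9 km.
Semi-major axis of the transfer orbit: a_t = (2.55816×10^8 + 1.52592×10^9)/2 = 8.90868×10^8 km.
The half-period of the transfer ellipse is t = π√(a_t³/μ) = 2.29316×10^8 s.
The target's mean motion on its circular orbit is ω₂ = √(μ/r₂³) = 6.11136×10^-9 rad/s.
Angle swept by the target during transfer: ω₂·t = 1.40143 rad = 80.30°.
The deep-space probe traverses 180° on the transfer ellipse, so the target must lead by 180° − 80.30° = 99.7°.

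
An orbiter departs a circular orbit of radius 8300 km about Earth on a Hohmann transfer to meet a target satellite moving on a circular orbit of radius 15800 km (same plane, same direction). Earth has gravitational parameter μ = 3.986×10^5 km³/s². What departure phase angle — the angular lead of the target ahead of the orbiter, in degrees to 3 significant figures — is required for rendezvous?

φ = 60.1°

Semi-major axis of the transfer orbit: a_t = (8300 + 15800)/2 = 12050 km.
The half-period of the transfer ellipse is t = π√(a_t³/μ) = 6582 s.
Target angular speed ω₂ = √(μ/r₂³) = 3.179×10^-4 rad/s.
Angle swept by the target during transfer: ω₂·t = 2.092 rad = 119.9°.
Arrival is 180° from departure on the ellipse, so φ = 180° − 119.9° = 60.1°.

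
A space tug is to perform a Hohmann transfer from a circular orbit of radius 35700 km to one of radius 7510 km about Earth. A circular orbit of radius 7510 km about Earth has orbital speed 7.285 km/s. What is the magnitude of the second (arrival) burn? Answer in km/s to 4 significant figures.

From the circular-orbit relation v² = μ/r at r = 7510 km: μ = v²r = (7.285)² × 7510 = 3.98565×10^5 km³/s².
The Hohmann ellipse has a_t = (r₁ + r₂)/2 = 21605 km.
On the circular orbit at r = 7510 km, v_c = √(μ/r) = 7.285 km/s.
Vis-viva on the transfer ellipse at r = 7510 km gives v_t = √[μ(2/r − 1/a_t)] = 9.365 km/s.
Δv₂ = |v_t − v_c| = |9.365 − 7.285| = 2.080 km/s.

Δv₂ = 2.080 km/s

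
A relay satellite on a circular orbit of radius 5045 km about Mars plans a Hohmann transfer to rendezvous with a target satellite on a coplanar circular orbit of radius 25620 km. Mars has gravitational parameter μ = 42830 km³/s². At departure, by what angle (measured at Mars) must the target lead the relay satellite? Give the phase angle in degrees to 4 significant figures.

φ = 96.67°

Semi-major axis of the transfer orbit: a_t = (5045 + 25620)/2 = 15332.5 km.
The half-period of the transfer ellipse is t = π√(a_t³/μ) = 28820 s.
Target angular speed ω₂ = √(μ/r₂³) = 5.0467×10^-5 rad/s.
Angle swept by the target during transfer: ω₂·t = 1.45446 rad = 83.33°.
Arrival is 180° from departure on the ellipse, so φ = 180° − 83.33° = 96.67°.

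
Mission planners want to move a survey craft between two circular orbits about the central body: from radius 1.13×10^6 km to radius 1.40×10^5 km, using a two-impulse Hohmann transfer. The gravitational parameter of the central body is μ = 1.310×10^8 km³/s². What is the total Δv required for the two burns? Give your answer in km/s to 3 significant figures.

Δv = 15.9 km/s

Transfer-ellipse semi-major axis a_t = (r₁ + r₂)/2 = (1.130×10^6 + 1.400×10^5)/2 = 6.350×10^5 km.
Circular speed at r₁: v₁ = √(μ/r₁) = √(1.310×10^8/1.130×10^6) = 10.767 km/s.
Transfer-orbit speed at r₁ (vis-viva equation): v_a = √[μ(2/r₁ − 1/a_t)] = 5.0556 km/s.
First burn Δv₁ = |v_a − v₁| = 5.711 km/s.
Circular speed at r₂: v₂ = √(μ/r₂) = 30.59 km/s.
Transfer-orbit speed at r₂: v_p = √[μ(2/r₂ − 1/a_t)] = 40.81 km/s.
Second burn Δv₂ = |v₂ − v_p| = 10.22 km/s.
Δv = Δv₁ + Δv₂ = 5.711 + 10.22 = 15.93 km/s.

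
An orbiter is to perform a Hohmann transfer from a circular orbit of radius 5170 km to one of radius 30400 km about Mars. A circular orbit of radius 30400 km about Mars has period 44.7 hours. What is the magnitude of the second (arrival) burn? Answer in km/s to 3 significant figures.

From Kepler's third law T² = 4π²r³/μ at r = 30400 km, T = 44.7 hours = 44.7 × 3600 s = 1.6092×10^5 s: μ = 4π²r³/T² = 42831.2 km³/s².
Semi-major axis of the transfer orbit: a_t = (5170 + 30400)/2 = 17785 km.
Circular speed at r = 30400 km: v_c = √(μ/r) = 1.187 km/s.
Transfer-orbit speed at the same r (vis-viva, a = a_t): v_t = √[μ(2/r − 1/a_t)] = 0.6400 km/s.
Δv₂ = |v_t − v_c| = |0.6400 − 1.187| = 0.5470 km/s.

Δv₂ = 0.547 km/s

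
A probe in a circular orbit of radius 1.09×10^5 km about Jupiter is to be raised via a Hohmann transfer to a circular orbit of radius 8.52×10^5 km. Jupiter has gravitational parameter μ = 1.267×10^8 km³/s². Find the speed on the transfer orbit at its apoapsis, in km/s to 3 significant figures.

v = 5.81 km/s

Transfer-ellipse semi-major axis a_t = (r₁ + r₂)/2 = (1.090×10^5 + 8.520×10^5)/2 = 4.805×10^5 km.
The apoapsis of the transfer ellipse is at r = 8.520×10^5 km.
From the vis-viva equation, v = √[μ(2/r − 1/a_t)] = 5.808 km/s.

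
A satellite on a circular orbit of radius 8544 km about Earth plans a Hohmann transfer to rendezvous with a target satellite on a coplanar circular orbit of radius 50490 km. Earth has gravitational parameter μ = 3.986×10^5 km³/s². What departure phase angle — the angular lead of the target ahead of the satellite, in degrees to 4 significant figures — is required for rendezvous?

φ = 99.54°

Transfer-ellipse semi-major axis a_t = (r₁ + r₂)/2 = (8544 + 50490)/2 = 29517 km.
The half-period of the transfer ellipse is t = π√(a_t³/μ) = 25234.2 s.
Target angular speed ω₂ = √(μ/r₂³) = 5.56494×10^-5 rad/s.
Angle swept by the target during transfer: ω₂·t = 1.4043 rad = 80.46°.
The satellite traverses 180° on the transfer ellipse, so the target must lead by 180° − 80.46° = 99.54°.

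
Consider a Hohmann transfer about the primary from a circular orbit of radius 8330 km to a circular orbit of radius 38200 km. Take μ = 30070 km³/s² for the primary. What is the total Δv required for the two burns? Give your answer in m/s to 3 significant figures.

Δv = 891 m/s

Semi-major axis of the transfer orbit: a_t = (8330 + 38200)/2 = 23265 km.
At r₁ the circular-orbit speed is v₁ = √(μ/r₁) = 1.89996 km/s.
On the transfer ellipse at r₁, v² = μ(2/r − 1/a) gives v_p = √[μ(2/r₁ − 1/a_t)] = 2.43458 km/s.
First burn Δv₁ = |v_p − v₁| = 0.53462 km/s.
Circular speed at r₂: v₂ = √(μ/r₂) = 0.88723 km/s.
Transfer-orbit speed at r₂: v_a = √[μ(2/r₂ − 1/a_t)] = 0.53089 km/s.
Second burn Δv₂ = |v₂ − v_a| = 0.35634 km/s.
Δv = Δv₁ + Δv₂ = 0.53462 + 0.35634 = 0.8910 km/s.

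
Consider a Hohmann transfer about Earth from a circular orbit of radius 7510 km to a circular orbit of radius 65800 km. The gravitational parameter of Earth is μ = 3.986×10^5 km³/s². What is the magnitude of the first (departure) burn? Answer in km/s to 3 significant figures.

Δv₁ = 2.48 km/s

Transfer-ellipse semi-major axis a_t = (r₁ + r₂)/2 = (7510 + 65800)/2 = 36655 km.
On the circular orbit at r = 7510 km, v_c = √(μ/r) = 7.285 km/s.
Transfer-orbit speed at the same r (vis-viva, a = a_t): v_t = √[μ(2/r − 1/a_t)] = 9.761 km/s.
Δv₁ = |v_t − v_c| = |9.761 − 7.285| = 2.476 km/s.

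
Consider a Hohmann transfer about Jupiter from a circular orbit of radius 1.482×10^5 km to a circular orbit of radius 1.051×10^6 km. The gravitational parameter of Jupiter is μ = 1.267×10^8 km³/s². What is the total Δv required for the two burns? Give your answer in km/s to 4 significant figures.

Δv = 14.99 km/s

Transfer-ellipse semi-major axis a_t = (r₁ + r₂)/2 = (1.482×10^5 + 1.051×10^6)/2 = 5.996×10^5 km.
Circular speed at r₁: v₁ = √(μ/r₁) = √(1.267×10^8/1.482×10^5) = 29.239 km/s.
On the transfer ellipse at r₁, vis-viva equation gives v_p = √[μ(2/r₁ − 1/a_t)] = 38.711 km/s.
First burn Δv₁ = |v_p − v₁| = 9.472 km/s.
Circular speed at r₂: v₂ = √(μ/r₂) = 10.98 km/s.
Transfer-orbit speed at r₂: v_a = √[μ(2/r₂ − 1/a_t)] = 5.459 km/s.
Second burn Δv₂ = |v₂ − v_a| = 5.521 km/s.
Total Δv = Δv₁ + Δv₂ = 14.99 km/s.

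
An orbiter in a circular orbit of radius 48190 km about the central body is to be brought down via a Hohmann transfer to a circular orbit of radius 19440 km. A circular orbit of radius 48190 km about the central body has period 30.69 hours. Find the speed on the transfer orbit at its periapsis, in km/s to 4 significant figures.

From Kepler's third law T² = 4π²r³/μ at r = 48190 km, T = 30.69 hours = 30.69 × 3600 s = 1.10484×10^5 s: μ = 4π²r³/T² = 3.61936×10^5 km³/s².
Semi-major axis of the transfer orbit: a_t = (48190 + 19440)/2 = 33815 km.
At periapsis, r = 19440 km.
Vis-viva: v = √[μ(2/r − 1/a_t)] = √[3.61936×10^5 × (2/19440 − 1/33815)] = 5.151 km/s.

v = 5.151 km/s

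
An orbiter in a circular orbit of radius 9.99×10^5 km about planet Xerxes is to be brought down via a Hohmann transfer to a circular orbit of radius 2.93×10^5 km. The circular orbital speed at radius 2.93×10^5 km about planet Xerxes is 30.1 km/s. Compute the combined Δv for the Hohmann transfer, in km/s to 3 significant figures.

From the circular-orbit relation v² = μ/r at r = 2.93×10^5 km: μ = v²r = (30.1)² × 2.93×10^5 = 2.65461×10^8 km³/s².
Semi-major axis of the transfer orbit: a_t = (9.990×10^5 + 2.930×10^5)/2 = 6.460×10^5 km.
At r₁ the circular-orbit speed is v₁ = √(μ/r₁) = 16.301 km/s.
Transfer-orbit speed at r₁ (vis-viva equation): v_a = √[μ(2/r₁ − 1/a_t)] = 10.978 km/s.
First burn Δv₁ = |v_a − v₁| = 5.323 km/s.
At r₂, v₂ = √(μ/r₂) = 30.100 km/s.
Transfer-orbit speed at r₂: v_p = √[μ(2/r₂ − 1/a_t)] = 37.431 km/s.
Second burn Δv₂ = |v₂ − v_p| = 7.331 km/s.
Total Δv = Δv₁ + Δv₂ = 12.65 km/s.

Δv = 12.7 km/s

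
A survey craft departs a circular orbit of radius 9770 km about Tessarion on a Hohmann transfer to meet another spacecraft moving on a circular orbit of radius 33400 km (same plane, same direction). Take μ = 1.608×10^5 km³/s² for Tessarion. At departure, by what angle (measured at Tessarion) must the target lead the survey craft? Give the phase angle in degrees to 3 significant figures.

φ = 86.5°

Semi-major axis of the transfer orbit: a_t = (9770 + 33400)/2 = 21585 km.
The half-period of the transfer ellipse is t = π√(a_t³/μ) = 24840 s.
Target angular speed ω₂ = √(μ/r₂³) = 6.569×10^-5 rad/s.
Angle swept by the target during transfer: ω₂·t = 1.632 rad = 93.51°.
Arrival is 180° from departure on the ellipse, so φ = 180° − 93.51° = 86.5°.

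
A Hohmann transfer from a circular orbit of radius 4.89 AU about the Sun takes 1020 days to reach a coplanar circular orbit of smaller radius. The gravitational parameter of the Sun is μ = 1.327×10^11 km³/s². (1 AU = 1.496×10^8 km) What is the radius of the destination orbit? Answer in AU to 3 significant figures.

r₂ = 1.41 AU

In km: r₁ = 4.89 × 1.496×10^8 = 7.31544×10^8 km.
Transfer time t = 1020 days = 8.8128×10^7 s, and t = π√(a_t³/μ).
So a_t = (μ t²/π²)^(1/3) = (1.327×10^11 × (8.8128×10^7)² / π²)^(1/3) = 4.7090×10^8 km.
Since a_t = (r₁ + r₂)/2, r₂ = 2a_t − r₁ = 2×4.7090×10^8 − 7.31544×10^8 = 2.10256×10^8 km.
In AU: r₂ = 2.10256×10^8 / 1.496×10^8 = 1.41 AU.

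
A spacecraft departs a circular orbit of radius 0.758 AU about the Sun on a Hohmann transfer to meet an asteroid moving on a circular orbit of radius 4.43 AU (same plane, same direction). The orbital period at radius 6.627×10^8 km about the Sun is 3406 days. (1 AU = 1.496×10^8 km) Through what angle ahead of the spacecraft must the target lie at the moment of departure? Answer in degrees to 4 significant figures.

From Kepler's third law T² = 4π²r³/μ at r = 6.627×10^8 km, T = 3406 days = 3406 × 86400 s = 2.942784×10^8 s: μ = 4π²r³/T² = 1.32676×10^11 km³/s².
In km: r₁ = 0.758 × 1.496×10^8 = 1.133968×10^8 km; r₂ = 4.43 × 1.496×10^8 = 6.62728×10^8 km.
The Hohmann ellipse has a_t = (r₁ + r₂)/2 = 3.880624×10^8 km.
Transfer time t = π√(a_t³/μ) = 6.59334×10^7 s.
Target angular speed ω₂ = √(μ/r₂³) = 2.13498×10^-8 rad/s.
Angle swept by the target during transfer: ω₂·t = 1.40766 rad = 80.65°.
Arrival is 180° from departure on the ellipse, so φ = 180° − 80.65° = 99.35°.

φ = 99.35°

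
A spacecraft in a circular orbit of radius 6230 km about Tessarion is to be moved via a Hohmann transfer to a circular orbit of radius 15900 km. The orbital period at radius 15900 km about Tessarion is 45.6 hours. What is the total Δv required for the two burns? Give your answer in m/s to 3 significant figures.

Δv = 345 m/s

From Kepler's third law T² = 4π²r³/μ at r = 15900 km, T = 45.6 hours = 45.6 × 3600 s = 1.6416×10^5 s: μ = 4π²r³/T² = 5888.66 km³/s².
Transfer-ellipse semi-major axis a_t = (r₁ + r₂)/2 = (6230 + 15900)/2 = 11065 km.
Circular speed at r₁: v₁ = √(μ/r₁) = √(5888.66/6230) = 0.97222 km/s.
Transfer-orbit speed at r₁ (vis-viva equation): v_p = √[μ(2/r₁ − 1/a_t)] = 1.1654 km/s.
First burn Δv₁ = |v_p − v₁| = 0.1932 km/s.
At r₂, v₂ = √(μ/r₂) = 0.60857 km/s.
Transfer-orbit speed at r₂: v_a = √[μ(2/r₂ − 1/a_t)] = 0.45664 km/s.
Second burn Δv₂ = |v₂ − v_a| = 0.1519 km/s.
Total Δv = Δv₁ + Δv₂ = 0.3451 km/s.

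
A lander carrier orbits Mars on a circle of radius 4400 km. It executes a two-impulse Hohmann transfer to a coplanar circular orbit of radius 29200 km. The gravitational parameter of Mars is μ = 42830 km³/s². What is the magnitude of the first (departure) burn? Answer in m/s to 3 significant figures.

Δv₁ = 993 m/s

Transfer-ellipse semi-major axis a_t = (r₁ + r₂)/2 = (4400 + 29200)/2 = 16800 km.
Circular speed at r = 4400 km: v_c = √(μ/r) = 3.11995 km/s.
Vis-viva on the transfer ellipse at r = 4400 km gives v_t = √[μ(2/r − 1/a_t)] = 4.11324 km/s.
Δv₁ = |v_t − v_c| = |4.11324 − 3.11995| = 0.9933 km/s.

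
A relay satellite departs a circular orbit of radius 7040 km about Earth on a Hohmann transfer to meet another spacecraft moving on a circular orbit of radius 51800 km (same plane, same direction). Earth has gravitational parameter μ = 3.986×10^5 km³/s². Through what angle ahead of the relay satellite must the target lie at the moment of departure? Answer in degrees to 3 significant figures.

Transfer-ellipse semi-major axis a_t = (r₁ + r₂)/2 = (7040 + 51800)/2 = 29420 km.
Transfer time t = π√(a_t³/μ) = 25109.9 s.
Target angular speed ω₂ = √(μ/r₂³) = 5.35518×10^-5 rad/s.
Angle swept by the target during transfer: ω₂·t = 1.34468 rad = 77.04°.
The relay satellite traverses 180° on the transfer ellipse, so the target must lead by 180° − 77.04° = 103°.

φ = 103°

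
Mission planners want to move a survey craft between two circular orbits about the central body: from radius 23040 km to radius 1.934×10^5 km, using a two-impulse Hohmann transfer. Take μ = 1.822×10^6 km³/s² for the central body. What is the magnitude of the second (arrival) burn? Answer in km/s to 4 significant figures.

The Hohmann ellipse has a_t = (r₁ + r₂)/2 = 1.0822×10^5 km.
On the circular orbit at r = 1.934×10^5 km, v_c = √(μ/r) = 3.069 km/s.
Transfer-orbit speed at the same r (vis-viva, a = a_t): v_t = √[μ(2/r − 1/a_t)] = 1.416 km/s.
Δv₂ = |v_t − v_c| = |1.416 − 3.069| = 1.653 km/s.

Δv₂ = 1.653 km/s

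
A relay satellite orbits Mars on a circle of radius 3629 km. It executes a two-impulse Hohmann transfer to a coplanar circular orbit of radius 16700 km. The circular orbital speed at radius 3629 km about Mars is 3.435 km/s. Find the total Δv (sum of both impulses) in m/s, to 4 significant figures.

Δv = 1612 m/s

From the circular-orbit relation v² = μ/r at r = 3629 km: μ = v²r = (3.435)² × 3629 = 42819.4 km³/s².
Semi-major axis of the transfer orbit: a_t = (3629 + 16700)/2 = 10164.5 km.
At r₁ the circular-orbit speed is v₁ = √(μ/r₁) = 3.4350 km/s.
On the transfer ellipse at r₁, v² = μ(2/r − 1/a) gives v_p = √[μ(2/r₁ − 1/a_t)] = 4.4029 km/s.
First burn Δv₁ = |v_p − v₁| = 0.9679 km/s.
At r₂, v₂ = √(μ/r₂) = 1.6013 km/s.
Transfer-orbit speed at r₂: v_a = √[μ(2/r₂ − 1/a_t)] = 0.95678 km/s.
Second burn Δv₂ = |v₂ − v_a| = 0.6445 km/s.
Total Δv = Δv₁ + Δv₂ = 1.612 km/s.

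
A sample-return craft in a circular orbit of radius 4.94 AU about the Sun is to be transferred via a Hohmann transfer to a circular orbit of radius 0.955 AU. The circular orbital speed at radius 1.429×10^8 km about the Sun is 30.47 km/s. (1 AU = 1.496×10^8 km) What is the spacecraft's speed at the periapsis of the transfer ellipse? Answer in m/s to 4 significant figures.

v = 39450 m/s

From the circular-orbit relation v² = μ/r at r = 1.429×10^8 km: μ = v²r = (30.47)² × 1.429×10^8 = 1.32671×10^11 km³/s².
In km: r₁ = 4.94 × 1.496×10^8 = 7.39024×10^8 km; r₂ = 0.955 × 1.496×10^8 = 1.42868×10^8 km.
Semi-major axis of the transfer orbit: a_t = (7.39024×10^8 + 1.42868×10^8)/2 = 4.40946×10^8 km.
The periapsis of the transfer ellipse is at r = 1.42868×10^8 km.
Applying v² = μ(2/r − 1/a_t): v = 39.45 km/s.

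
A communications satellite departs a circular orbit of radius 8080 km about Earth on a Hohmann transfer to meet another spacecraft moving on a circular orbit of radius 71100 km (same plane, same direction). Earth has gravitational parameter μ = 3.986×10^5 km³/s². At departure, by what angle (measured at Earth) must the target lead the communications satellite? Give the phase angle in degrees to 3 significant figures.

Semi-major axis of the transfer orbit: a_t = (8080 + 71100)/2 = 39590 km.
The half-period of the transfer ellipse is t = π√(a_t³/μ) = 39197.6 s.
Target angular speed ω₂ = √(μ/r₂³) = 3.33015×10^-5 rad/s.
Angle swept by the target during transfer: ω₂·t = 1.3053 rad = 74.79°.
The communications satellite traverses 180° on the transfer ellipse, so the target must lead by 180° − 74.79° = 105°.

φ = 105°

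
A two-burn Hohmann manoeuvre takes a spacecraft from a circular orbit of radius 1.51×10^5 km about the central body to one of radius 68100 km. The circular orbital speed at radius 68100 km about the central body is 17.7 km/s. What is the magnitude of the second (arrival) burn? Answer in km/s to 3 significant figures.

From the circular-orbit relation v² = μ/r at r = 68100 km: μ = v²r = (17.7)² × 68100 = 2.13350×10^7 km³/s².
The Hohmann ellipse has a_t = (r₁ + r₂)/2 = 1.0955×10^5 km.
On the circular orbit at r = 68100 km, v_c = √(μ/r) = 17.70 km/s.
Vis-viva on the transfer ellipse at r = 68100 km gives v_t = √[μ(2/r − 1/a_t)] = 20.78 km/s.
Δv₂ = |v_t − v_c| = |20.78 − 17.70| = 3.080 km/s.

Δv₂ = 3.08 km/s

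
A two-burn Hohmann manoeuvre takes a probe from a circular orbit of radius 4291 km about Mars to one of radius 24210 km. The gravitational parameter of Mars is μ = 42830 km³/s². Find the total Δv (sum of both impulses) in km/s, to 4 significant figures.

Semi-major axis of the transfer orbit: a_t = (4291 + 24210)/2 = 14250.5 km.
At r₁ the circular-orbit speed is v₁ = √(μ/r₁) = 3.1593 km/s.
Transfer-orbit speed at r₁ (v² = μ(2/r − 1/a)): v_p = √[μ(2/r₁ − 1/a_t)] = 4.1179 km/s.
First burn Δv₁ = |v_p − v₁| = 0.9586 km/s.
At r₂, v₂ = √(μ/r₂) = 1.3301 km/s.
Transfer-orbit speed at r₂: v_a = √[μ(2/r₂ − 1/a_t)] = 0.72986 km/s.
Second burn Δv₂ = |v₂ − v_a| = 0.6002 km/s.
Δv = Δv₁ + Δv₂ = 0.9586 + 0.6002 = 1.559 km/s.

Δv = 1.559 km/s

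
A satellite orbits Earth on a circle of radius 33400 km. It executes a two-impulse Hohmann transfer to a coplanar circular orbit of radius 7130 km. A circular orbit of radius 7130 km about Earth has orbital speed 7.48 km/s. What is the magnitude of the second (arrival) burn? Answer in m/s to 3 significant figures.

From the circular-orbit relation v² = μ/r at r = 7130 km: μ = v²r = (7.48)² × 7130 = 3.98926×10^5 km³/s².
Transfer-ellipse semi-major axis a_t = (r₁ + r₂)/2 = (33400 + 7130)/2 = 20265 km.
Circular speed at r = 7130 km: v_c = √(μ/r) = 7.480 km/s.
Transfer-orbit speed at the same r (vis-viva, a = a_t): v_t = √[μ(2/r − 1/a_t)] = 9.603 km/s.
Δv₂ = |v_t − v_c| = |9.603 − 7.480| = 2.123 km/s.

Δv₂ = 2120 m/s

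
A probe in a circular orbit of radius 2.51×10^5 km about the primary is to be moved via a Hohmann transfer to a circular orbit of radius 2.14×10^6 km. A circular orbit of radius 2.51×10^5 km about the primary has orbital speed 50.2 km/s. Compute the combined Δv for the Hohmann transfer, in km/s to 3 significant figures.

From the circular-orbit relation v² = μ/r at r = 2.51×10^5 km: μ = v²r = (50.2)² × 2.51×10^5 = 6.32530×10^8 km³/s².
Semi-major axis of the transfer orbit: a_t = (2.510×10^5 + 2.140×10^6)/2 = 1.1955×10^6 km.
Circular speed at r₁: v₁ = √(μ/r₁) = √(6.32530×10^8/2.510×10^5) = 50.200 km/s.
On the transfer ellipse at r₁, vis-viva gives v_p = √[μ(2/r₁ − 1/a_t)] = 67.164 km/s.
First burn Δv₁ = |v_p − v₁| = 16.964 km/s.
Circular speed at r₂: v₂ = √(μ/r₂) = 17.1923 km/s.
Transfer-orbit speed at r₂: v_a = √[μ(2/r₂ − 1/a_t)] = 7.87763 km/s.
Second burn Δv₂ = |v₂ − v_a| = 9.3147 km/s.
Total Δv = Δv₁ + Δv₂ = 26.28 km/s.

Δv = 26.3 km/s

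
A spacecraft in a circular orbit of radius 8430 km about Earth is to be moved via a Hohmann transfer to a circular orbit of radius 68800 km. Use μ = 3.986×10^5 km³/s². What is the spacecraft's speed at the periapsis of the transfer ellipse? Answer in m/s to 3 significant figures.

Semi-major axis of the transfer orbit: a_t = (8430 + 68800)/2 = 38615 km.
The periapsis of the transfer ellipse is at r = 8430 km.
From the vis-viva equation, v = √[μ(2/r − 1/a_t)] = 9.178 km/s.

v = 9180 m/s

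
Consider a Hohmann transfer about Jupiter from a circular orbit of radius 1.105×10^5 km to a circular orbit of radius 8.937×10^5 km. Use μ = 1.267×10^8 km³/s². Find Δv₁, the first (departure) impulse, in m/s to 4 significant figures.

Transfer-ellipse semi-major axis a_t = (r₁ + r₂)/2 = (1.105×10^5 + 8.937×10^5)/2 = 5.021×10^5 km.
Circular speed at r = 1.105×10^5 km: v_c = √(μ/r) = 33.862 km/s.
Transfer-orbit speed at the same r (vis-viva, a = a_t): v_t = √[μ(2/r − 1/a_t)] = 45.176 km/s.
Δv₁ = |v_t − v_c| = |45.176 − 33.862| = 11.31 km/s.

Δv₁ = 11310 m/s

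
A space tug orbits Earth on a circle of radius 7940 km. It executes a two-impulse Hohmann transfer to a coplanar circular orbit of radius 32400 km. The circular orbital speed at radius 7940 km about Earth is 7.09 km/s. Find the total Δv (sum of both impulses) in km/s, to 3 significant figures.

From the circular-orbit relation v² = μ/r at r = 7940 km: μ = v²r = (7.09)² × 7940 = 3.99129×10^5 km³/s².
Semi-major axis of the transfer orbit: a_t = (7940 + 32400)/2 = 20170 km.
At r₁ the circular-orbit speed is v₁ = √(μ/r₁) = 7.090 km/s.
On the transfer ellipse at r₁, v² = μ(2/r − 1/a) gives v_p = √[μ(2/r₁ − 1/a_t)] = 8.986 km/s.
First burn Δv₁ = |v_p − v₁| = 1.896 km/s.
At r₂, v₂ = √(μ/r₂) = 3.510 km/s.
Transfer-orbit speed at r₂: v_a = √[μ(2/r₂ − 1/a_t)] = 2.202 km/s.
Second burn Δv₂ = |v₂ − v_a| = 1.308 km/s.
Δv = Δv₁ + Δv₂ = 1.896 + 1.308 = 3.204 km/s.

Δv = 3.20 km/s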